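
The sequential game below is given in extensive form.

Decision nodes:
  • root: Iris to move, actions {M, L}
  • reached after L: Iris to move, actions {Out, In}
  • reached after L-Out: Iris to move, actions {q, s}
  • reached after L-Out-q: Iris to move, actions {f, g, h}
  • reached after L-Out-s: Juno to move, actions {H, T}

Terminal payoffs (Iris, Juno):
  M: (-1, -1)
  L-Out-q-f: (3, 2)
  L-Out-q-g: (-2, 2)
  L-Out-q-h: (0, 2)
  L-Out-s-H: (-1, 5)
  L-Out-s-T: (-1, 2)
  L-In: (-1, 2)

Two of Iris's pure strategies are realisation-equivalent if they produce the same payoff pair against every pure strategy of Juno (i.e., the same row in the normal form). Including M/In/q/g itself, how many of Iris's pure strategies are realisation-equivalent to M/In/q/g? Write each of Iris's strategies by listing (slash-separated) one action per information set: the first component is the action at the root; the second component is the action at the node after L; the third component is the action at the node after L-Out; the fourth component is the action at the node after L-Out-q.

Row for M/In/q/g (columns H, T): (-1,-1) (-1,-1).
Under M/In/q/g, Iris's choice at the node after L and at the node after L-Out and at the node after L-Out-q can never be reached regardless of what Juno does, so varying those choices leaves every outcome unchanged.
Holding the reachable choices fixed and varying the unreachable ones freely already gives 2 × 2 × 3 = 12 equivalent strategies.
No other strategy reproduces this row, so those 12 are the full class: M/Out/q/f, M/Out/q/g, M/Out/q/h, M/Out/s/f, M/Out/s/g, M/Out/s/h, M/In/q/f, M/In/q/g, M/In/q/h, M/In/s/f, M/In/s/g, M/In/s/h.

12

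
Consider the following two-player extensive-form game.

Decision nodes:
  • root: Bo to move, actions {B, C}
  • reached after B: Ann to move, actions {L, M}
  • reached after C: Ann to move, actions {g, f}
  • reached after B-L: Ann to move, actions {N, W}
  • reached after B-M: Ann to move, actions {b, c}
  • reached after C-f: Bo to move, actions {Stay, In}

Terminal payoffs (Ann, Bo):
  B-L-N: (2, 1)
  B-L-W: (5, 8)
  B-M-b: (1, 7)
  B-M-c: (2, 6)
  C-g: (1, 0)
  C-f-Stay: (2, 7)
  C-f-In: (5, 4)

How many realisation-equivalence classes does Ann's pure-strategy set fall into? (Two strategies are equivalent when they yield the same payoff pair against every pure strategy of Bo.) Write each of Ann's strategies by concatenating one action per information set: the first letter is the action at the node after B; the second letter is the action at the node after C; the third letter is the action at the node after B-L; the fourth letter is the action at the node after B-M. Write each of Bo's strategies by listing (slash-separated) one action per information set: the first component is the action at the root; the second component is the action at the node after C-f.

8

Ann has 16 pure strategies: LgNb, LgNc, LgWb, LgWc, LfNb, LfNc, LfWb, LfWc, MgNb, MgNc, MgWb, MgWc, MfNb, MfNc, MfWb, MfWc. Columns: B/Stay, B/In, C/Stay, C/In.
{LgNb, LgNc} → row (2,1) (2,1) (1,0) (1,0)
{LgWb, LgWc} → row (5,8) (5,8) (1,0) (1,0)
{LfNb, LfNc} → row (2,1) (2,1) (2,7) (5,4)
{LfWb, LfWc} → row (5,8) (5,8) (2,7) (5,4)
{MgNb, MgWb} → row (1,7) (1,7) (1,0) (1,0)
{MgNc, MgWc} → row (2,6) (2,6) (1,0) (1,0)
{MfNb, MfWb} → row (1,7) (1,7) (2,7) (5,4)
{MfNc, MfWc} → row (2,6) (2,6) (2,7) (5,4)
That's 8 distinct rows out of 16 strategies.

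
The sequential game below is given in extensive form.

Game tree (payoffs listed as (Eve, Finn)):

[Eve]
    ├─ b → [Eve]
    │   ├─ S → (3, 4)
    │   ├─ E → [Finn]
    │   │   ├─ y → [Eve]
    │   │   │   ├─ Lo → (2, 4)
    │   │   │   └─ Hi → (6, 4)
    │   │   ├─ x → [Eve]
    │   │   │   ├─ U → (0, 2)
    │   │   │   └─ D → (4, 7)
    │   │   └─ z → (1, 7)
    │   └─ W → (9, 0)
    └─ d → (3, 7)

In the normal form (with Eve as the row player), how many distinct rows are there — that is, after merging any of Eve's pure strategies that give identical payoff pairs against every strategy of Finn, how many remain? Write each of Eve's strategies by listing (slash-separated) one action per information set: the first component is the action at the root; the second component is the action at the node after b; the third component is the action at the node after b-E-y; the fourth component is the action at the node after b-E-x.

Eve has 24 pure strategies: b/S/Lo/U, b/S/Lo/D, b/S/Hi/U, b/S/Hi/D, b/E/Lo/U, b/E/Lo/D, b/E/Hi/U, b/E/Hi/D, b/W/Lo/U, b/W/Lo/D, b/W/Hi/U, b/W/Hi/D, d/S/Lo/U, d/S/Lo/D, d/S/Hi/U, d/S/Hi/D, d/E/Lo/U, d/E/Lo/D, d/E/Hi/U, d/E/Hi/D, d/W/Lo/U, d/W/Lo/D, d/W/Hi/U, d/W/Hi/D. Columns: y, x, z.
{b/S/Lo/U, b/S/Lo/D, b/S/Hi/U, b/S/Hi/D} → row (3,4) (3,4) (3,4)
{b/E/Lo/U} → row (2,4) (0,2) (1,7)
{b/E/Lo/D} → row (2,4) (4,7) (1,7)
{b/E/Hi/U} → row (6,4) (0,2) (1,7)
{b/E/Hi/D} → row (6,4) (4,7) (1,7)
{b/W/Lo/U, b/W/Lo/D, b/W/Hi/U, b/W/Hi/D} → row (9,0) (9,0) (9,0)
{d/S/Lo/U, d/S/Lo/D, d/S/Hi/U, d/S/Hi/D, d/E/Lo/U, d/E/Lo/D, d/E/Hi/U, d/E/Hi/D, d/W/Lo/U, d/W/Lo/D, d/W/Hi/U, d/W/Hi/D} → row (3,7) (3,7) (3,7)
That's 7 distinct rows out of 24 strategies.

7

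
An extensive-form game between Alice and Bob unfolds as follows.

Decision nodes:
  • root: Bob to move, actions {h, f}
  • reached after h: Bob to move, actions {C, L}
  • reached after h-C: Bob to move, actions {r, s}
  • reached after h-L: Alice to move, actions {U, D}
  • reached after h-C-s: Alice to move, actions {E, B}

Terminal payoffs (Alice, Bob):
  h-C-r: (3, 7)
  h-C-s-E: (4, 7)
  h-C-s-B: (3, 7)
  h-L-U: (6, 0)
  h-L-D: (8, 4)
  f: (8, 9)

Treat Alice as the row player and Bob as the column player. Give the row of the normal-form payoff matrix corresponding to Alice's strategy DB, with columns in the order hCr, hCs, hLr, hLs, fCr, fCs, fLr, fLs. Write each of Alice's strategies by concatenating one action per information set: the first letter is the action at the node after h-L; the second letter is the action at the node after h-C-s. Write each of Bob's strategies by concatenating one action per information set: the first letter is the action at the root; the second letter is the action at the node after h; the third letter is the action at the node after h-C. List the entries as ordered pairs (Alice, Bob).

vs hCr: Bob plays h → Bob plays C at [h] → Bob plays r at [h-C] → (3, 7)
vs hCs: Bob plays h → Bob plays C at [h] → Bob plays s at [h-C] → Alice plays B at [h-C-s] → (3, 7)
vs hLr: Bob plays h → Bob plays L at [h] → Alice plays D at [h-L] → (8, 4)
vs hLs: Bob plays h → Bob plays L at [h] → Alice plays D at [h-L] → (8, 4)
vs fCr: Bob plays f → (8, 9)
vs fCs: Bob plays f → (8, 9)
vs fLr: Bob plays f → (8, 9)
vs fLs: Bob plays f → (8, 9)

(3,7) (3,7) (8,4) (8,4) (8,9) (8,9) (8,9) (8,9)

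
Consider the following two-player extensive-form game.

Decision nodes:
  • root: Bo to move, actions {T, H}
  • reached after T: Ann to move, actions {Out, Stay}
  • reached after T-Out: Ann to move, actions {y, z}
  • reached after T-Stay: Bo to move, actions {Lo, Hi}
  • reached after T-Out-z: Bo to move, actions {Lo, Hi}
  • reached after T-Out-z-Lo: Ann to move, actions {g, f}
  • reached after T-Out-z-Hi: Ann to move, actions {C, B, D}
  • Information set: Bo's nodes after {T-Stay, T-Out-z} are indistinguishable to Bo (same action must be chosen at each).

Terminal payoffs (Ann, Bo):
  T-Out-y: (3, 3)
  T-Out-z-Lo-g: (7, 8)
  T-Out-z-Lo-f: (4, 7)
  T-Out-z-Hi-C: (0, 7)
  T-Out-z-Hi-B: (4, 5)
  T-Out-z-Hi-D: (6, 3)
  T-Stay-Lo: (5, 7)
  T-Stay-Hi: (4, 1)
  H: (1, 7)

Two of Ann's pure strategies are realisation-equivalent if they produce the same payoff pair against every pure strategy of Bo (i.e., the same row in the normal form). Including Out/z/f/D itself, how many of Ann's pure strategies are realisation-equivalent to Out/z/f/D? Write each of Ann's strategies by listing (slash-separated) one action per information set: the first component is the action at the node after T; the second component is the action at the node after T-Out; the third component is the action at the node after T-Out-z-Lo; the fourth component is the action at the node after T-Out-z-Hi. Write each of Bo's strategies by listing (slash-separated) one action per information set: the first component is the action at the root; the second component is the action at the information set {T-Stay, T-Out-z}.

Row for Out/z/f/D (columns T/Lo, T/Hi, H/Lo, H/Hi): (4,7) (6,3) (1,7) (1,7).
Every one of Ann's information sets is on the play path for some reply by Bo when Ann follows Out/z/f/D.
Changing the action at any of them therefore changes at least one column, so only Out/z/f/D itself gives this row.

1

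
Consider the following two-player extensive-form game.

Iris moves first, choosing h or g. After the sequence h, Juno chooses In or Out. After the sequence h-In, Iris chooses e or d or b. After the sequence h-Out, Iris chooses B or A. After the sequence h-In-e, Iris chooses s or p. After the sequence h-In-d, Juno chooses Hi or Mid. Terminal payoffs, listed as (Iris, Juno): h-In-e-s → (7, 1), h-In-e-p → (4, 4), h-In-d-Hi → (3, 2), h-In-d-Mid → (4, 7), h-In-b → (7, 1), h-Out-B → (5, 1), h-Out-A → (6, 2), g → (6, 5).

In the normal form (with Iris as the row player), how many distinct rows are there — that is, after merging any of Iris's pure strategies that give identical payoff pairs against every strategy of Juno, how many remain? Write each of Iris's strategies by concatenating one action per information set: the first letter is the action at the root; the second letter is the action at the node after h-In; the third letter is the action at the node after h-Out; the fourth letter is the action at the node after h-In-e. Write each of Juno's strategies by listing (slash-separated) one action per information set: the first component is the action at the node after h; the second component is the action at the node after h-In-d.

Iris has 24 pure strategies: heBs, heBp, heAs, heAp, hdBs, hdBp, hdAs, hdAp, hbBs, hbBp, hbAs, hbAp, geBs, geBp, geAs, geAp, gdBs, gdBp, gdAs, gdAp, gbBs, gbBp, gbAs, gbAp. Columns: In/Hi, In/Mid, Out/Hi, Out/Mid.
{heBs, hbBs, hbBp} → row (7,1) (7,1) (5,1) (5,1)
{heBp} → row (4,4) (4,4) (5,1) (5,1)
{heAs, hbAs, hbAp} → row (7,1) (7,1) (6,2) (6,2)
{heAp} → row (4,4) (4,4) (6,2) (6,2)
{hdBs, hdBp} → row (3,2) (4,7) (5,1) (5,1)
{hdAs, hdAp} → row (3,2) (4,7) (6,2) (6,2)
{geBs, geBp, geAs, geAp, gdBs, gdBp, gdAs, gdAp, gbBs, gbBp, gbAs, gbAp} → row (6,5) (6,5) (6,5) (6,5)
That's 7 distinct rows out of 24 strategies.

7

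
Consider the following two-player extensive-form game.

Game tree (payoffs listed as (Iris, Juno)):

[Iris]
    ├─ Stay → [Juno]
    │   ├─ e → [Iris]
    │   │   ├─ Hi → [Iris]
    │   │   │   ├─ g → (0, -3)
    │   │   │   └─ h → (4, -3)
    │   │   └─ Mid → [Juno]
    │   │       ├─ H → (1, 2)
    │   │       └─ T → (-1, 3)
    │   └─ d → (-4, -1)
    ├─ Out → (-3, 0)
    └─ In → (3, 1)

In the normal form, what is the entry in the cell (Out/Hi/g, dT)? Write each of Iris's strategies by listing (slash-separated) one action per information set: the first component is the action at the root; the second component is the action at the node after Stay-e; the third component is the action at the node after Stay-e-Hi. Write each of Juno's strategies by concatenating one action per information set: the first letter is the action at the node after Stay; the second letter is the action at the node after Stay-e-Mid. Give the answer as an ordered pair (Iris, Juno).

Trace the play path from the root:
  Iris plays Out
→ terminal payoff (-3, 0).
(Iris's choice at the node after Stay-e is never reached on this path, so it doesn't affect the outcome.)

(-3, 0)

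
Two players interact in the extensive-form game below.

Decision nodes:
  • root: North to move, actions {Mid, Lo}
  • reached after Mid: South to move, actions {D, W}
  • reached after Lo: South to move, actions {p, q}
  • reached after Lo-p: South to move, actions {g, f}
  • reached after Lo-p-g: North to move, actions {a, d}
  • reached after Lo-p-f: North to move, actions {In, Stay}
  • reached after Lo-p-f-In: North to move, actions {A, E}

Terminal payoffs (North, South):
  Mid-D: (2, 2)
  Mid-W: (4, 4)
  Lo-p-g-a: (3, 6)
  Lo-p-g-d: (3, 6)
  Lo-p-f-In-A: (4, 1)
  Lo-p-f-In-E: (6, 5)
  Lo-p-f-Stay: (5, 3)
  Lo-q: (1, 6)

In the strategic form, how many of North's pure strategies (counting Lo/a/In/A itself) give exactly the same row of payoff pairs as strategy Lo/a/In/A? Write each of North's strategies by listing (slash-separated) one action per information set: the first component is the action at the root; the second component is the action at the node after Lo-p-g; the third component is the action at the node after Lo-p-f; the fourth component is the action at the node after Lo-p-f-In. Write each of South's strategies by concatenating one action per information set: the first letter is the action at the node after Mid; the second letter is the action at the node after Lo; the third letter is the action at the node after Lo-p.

Row for Lo/a/In/A (columns Dpg, Dpf, Dqg, Dqf, Wpg, Wpf, Wqg, Wqf): (3,6) (4,1) (1,6) (1,6) (3,6) (4,1) (1,6) (1,6).
Every one of North's information sets is on the play path for some reply by South when North follows Lo/a/In/A.
Even so, Lo/d/In/A happens to produce the same payoff in every column — so 2 strategies share this row.

2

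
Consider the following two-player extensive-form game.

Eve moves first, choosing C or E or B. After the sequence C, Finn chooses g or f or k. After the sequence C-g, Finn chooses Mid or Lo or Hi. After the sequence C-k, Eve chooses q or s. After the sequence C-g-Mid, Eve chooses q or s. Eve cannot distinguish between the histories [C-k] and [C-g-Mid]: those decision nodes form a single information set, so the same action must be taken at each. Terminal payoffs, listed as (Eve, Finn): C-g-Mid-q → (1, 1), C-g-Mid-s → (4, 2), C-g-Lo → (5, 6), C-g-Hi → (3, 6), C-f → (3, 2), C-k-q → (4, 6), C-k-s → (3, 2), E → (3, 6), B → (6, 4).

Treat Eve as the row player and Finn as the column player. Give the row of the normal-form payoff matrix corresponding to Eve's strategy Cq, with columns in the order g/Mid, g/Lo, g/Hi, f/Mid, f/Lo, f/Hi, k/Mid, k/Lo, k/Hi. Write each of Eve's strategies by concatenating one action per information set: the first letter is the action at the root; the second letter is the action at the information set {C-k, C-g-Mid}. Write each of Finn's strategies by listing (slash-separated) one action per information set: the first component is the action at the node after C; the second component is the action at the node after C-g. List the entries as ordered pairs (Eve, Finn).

(1,1) (5,6) (3,6) (3,2) (3,2) (3,2) (4,6) (4,6) (4,6)

vs g/Mid: Eve plays C → Finn plays g at [C] → Finn plays Mid at [C-g] → Eve plays q at [C-g-Mid] → (1, 1)
vs g/Lo: Eve plays C → Finn plays g at [C] → Finn plays Lo at [C-g] → (5, 6)
vs g/Hi: Eve plays C → Finn plays g at [C] → Finn plays Hi at [C-g] → (3, 6)
vs f/Mid: Eve plays C → Finn plays f at [C] → (3, 2)
vs f/Lo: Eve plays C → Finn plays f at [C] → (3, 2)
vs f/Hi: Eve plays C → Finn plays f at [C] → (3, 2)
vs k/Mid: Eve plays C → Finn plays k at [C] → Eve plays q at [C-k] → (4, 6)
vs k/Lo: Eve plays C → Finn plays k at [C] → Eve plays q at [C-k] → (4, 6)
vs k/Hi: Eve plays C → Finn plays k at [C] → Eve plays q at [C-k] → (4, 6)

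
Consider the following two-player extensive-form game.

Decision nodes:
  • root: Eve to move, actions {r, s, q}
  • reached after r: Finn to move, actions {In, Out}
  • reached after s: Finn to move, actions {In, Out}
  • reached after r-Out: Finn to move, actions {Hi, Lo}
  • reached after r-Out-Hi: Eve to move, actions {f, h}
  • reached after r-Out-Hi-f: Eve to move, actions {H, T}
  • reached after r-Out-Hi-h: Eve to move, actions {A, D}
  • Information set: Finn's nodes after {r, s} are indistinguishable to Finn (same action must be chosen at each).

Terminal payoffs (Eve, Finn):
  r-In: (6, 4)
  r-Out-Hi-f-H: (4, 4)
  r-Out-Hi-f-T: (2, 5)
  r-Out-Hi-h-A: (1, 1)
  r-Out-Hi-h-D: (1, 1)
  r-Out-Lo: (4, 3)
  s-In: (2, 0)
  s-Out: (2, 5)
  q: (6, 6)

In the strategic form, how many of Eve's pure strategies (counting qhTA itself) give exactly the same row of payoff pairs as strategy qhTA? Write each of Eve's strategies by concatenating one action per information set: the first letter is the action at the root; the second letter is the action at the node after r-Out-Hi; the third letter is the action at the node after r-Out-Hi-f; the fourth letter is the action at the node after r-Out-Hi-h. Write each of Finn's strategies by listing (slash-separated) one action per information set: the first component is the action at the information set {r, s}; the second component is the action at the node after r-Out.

8

Row for qhTA (columns In/Hi, In/Lo, Out/Hi, Out/Lo): (6,6) (6,6) (6,6) (6,6).
Under qhTA, Eve's choice at the node after r-Out-Hi and at the node after r-Out-Hi-f and at the node after r-Out-Hi-h can never be reached regardless of what Finn does, so varying those choices leaves every outcome unchanged.
Holding the reachable choices fixed and varying the unreachable ones freely already gives 2 × 2 × 2 = 8 equivalent strategies.
No other strategy reproduces this row, so those 8 are the full class: qfHA, qfHD, qfTA, qfTD, qhHA, qhHD, qhTA, qhTD.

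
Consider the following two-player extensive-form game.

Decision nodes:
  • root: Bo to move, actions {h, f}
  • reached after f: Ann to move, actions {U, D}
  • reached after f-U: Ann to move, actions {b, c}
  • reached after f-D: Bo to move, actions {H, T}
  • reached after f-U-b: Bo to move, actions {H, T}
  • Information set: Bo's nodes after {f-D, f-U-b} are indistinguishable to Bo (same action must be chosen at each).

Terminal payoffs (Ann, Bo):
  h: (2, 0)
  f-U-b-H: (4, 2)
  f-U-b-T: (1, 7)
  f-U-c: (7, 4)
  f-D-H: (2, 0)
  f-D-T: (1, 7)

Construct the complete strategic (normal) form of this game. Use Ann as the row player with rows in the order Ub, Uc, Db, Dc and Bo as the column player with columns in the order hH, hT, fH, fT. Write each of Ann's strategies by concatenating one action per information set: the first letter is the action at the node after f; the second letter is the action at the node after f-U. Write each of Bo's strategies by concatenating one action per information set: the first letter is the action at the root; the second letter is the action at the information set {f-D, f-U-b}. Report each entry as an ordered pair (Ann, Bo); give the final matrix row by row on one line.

Ub: (2,0) (2,0) (4,2) (1,7) | Uc: (2,0) (2,0) (7,4) (7,4) | Db: (2,0) (2,0) (2,0) (1,7) | Dc: (2,0) (2,0) (2,0) (1,7)

           hH       hT       fH       fT
  Ub    (2,0)    (2,0)    (4,2)    (1,7)
  Uc    (2,0)    (2,0)    (7,4)    (7,4)
  Db    (2,0)    (2,0)    (2,0)    (1,7)
  Dc    (2,0)    (2,0)    (2,0)    (1,7)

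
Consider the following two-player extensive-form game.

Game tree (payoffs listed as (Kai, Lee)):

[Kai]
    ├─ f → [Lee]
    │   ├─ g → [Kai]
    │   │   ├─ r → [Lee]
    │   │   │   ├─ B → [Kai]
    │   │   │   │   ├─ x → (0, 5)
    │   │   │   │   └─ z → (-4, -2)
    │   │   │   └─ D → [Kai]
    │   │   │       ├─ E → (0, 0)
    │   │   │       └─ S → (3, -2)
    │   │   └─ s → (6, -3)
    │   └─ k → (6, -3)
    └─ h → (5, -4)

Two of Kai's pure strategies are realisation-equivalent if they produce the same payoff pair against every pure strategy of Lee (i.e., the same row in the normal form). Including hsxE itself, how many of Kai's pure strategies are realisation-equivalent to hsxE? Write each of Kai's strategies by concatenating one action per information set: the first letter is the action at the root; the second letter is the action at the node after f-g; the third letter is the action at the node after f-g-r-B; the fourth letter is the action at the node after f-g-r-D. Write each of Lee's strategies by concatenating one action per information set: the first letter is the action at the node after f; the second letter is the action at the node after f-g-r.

Row for hsxE (columns gB, gD, kB, kD): (5,-4) (5,-4) (5,-4) (5,-4).
Under hsxE, Kai's choice at the node after f-g and at the node after f-g-r-B and at the node after f-g-r-D can never be reached regardless of what Lee does, so varying those choices leaves every outcome unchanged.
Holding the reachable choices fixed and varying the unreachable ones freely already gives 2 × 2 × 2 = 8 equivalent strategies.
No other strategy reproduces this row, so those 8 are the full class: hrxE, hrxS, hrzE, hrzS, hsxE, hsxS, hszE, hszS.

8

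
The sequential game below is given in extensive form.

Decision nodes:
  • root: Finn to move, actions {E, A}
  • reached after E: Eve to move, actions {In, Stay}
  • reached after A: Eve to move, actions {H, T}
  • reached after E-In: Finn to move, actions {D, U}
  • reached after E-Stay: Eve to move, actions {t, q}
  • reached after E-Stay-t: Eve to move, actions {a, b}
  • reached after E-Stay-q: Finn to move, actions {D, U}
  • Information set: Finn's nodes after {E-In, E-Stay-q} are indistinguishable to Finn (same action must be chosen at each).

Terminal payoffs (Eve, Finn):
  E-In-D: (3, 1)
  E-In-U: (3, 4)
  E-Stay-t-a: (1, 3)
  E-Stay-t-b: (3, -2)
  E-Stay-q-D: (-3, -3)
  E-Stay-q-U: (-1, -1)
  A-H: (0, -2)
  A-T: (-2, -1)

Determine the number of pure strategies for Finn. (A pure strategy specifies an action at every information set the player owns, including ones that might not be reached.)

4

Finn owns the root with actions {E, A} — two choices.
Finn owns the information set {E-In, E-Stay-q} with actions {D, U} — two choices.
A pure strategy fixes one action at each information set independently, so the count is the product 2 × 2 = 4.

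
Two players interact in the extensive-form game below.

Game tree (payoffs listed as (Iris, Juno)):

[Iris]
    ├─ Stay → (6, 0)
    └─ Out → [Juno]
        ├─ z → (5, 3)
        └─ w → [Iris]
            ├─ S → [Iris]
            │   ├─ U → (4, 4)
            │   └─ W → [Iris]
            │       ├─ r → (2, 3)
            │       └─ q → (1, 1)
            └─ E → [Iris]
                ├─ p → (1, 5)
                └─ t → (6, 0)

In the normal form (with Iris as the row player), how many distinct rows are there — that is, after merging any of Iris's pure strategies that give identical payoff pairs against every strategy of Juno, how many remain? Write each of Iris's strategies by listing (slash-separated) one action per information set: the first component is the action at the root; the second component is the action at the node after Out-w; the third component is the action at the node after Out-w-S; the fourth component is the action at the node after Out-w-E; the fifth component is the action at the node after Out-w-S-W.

Iris has 32 pure strategies: Stay/S/U/p/r, Stay/S/U/p/q, Stay/S/U/t/r, Stay/S/U/t/q, Stay/S/W/p/r, Stay/S/W/p/q, Stay/S/W/t/r, Stay/S/W/t/q, Stay/E/U/p/r, Stay/E/U/p/q, Stay/E/U/t/r, Stay/E/U/t/q, Stay/E/W/p/r, Stay/E/W/p/q, Stay/E/W/t/r, Stay/E/W/t/q, Out/S/U/p/r, Out/S/U/p/q, Out/S/U/t/r, Out/S/U/t/q, Out/S/W/p/r, Out/S/W/p/q, Out/S/W/t/r, Out/S/W/t/q, Out/E/U/p/r, Out/E/U/p/q, Out/E/U/t/r, Out/E/U/t/q, Out/E/W/p/r, Out/E/W/p/q, Out/E/W/t/r, Out/E/W/t/q. Columns: z, w.
{Stay/S/U/p/r, Stay/S/U/p/q, Stay/S/U/t/r, Stay/S/U/t/q, Stay/S/W/p/r, Stay/S/W/p/q, Stay/S/W/t/r, Stay/S/W/t/q, Stay/E/U/p/r, Stay/E/U/p/q, Stay/E/U/t/r, Stay/E/U/t/q, Stay/E/W/p/r, Stay/E/W/p/q, Stay/E/W/t/r, Stay/E/W/t/q} → row (6,0) (6,0)
{Out/S/U/p/r, Out/S/U/p/q, Out/S/U/t/r, Out/S/U/t/q} → row (5,3) (4,4)
{Out/S/W/p/r, Out/S/W/t/r} → row (5,3) (2,3)
{Out/S/W/p/q, Out/S/W/t/q} → row (5,3) (1,1)
{Out/E/U/p/r, Out/E/U/p/q, Out/E/W/p/r, Out/E/W/p/q} → row (5,3) (1,5)
{Out/E/U/t/r, Out/E/U/t/q, Out/E/W/t/r, Out/E/W/t/q} → row (5,3) (6,0)
That's 6 distinct rows out of 32 strategies.

6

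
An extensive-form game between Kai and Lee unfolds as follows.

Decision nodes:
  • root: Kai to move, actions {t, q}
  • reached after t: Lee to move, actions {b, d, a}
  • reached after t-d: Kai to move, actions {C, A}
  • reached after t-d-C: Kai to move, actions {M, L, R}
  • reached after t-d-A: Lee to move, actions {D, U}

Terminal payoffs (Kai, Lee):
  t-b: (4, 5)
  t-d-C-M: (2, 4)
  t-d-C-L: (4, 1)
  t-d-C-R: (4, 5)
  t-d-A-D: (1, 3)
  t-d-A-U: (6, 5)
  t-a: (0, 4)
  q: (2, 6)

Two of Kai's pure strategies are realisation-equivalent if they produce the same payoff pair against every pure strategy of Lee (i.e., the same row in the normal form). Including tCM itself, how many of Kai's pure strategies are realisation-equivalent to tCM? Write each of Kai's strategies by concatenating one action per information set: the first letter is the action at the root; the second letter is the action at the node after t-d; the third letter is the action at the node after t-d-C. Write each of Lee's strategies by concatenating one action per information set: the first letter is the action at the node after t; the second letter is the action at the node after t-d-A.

Row for tCM (columns bD, bU, dD, dU, aD, aU): (4,5) (4,5) (2,4) (2,4) (0,4) (0,4).
Every one of Kai's information sets is on the play path for some reply by Lee when Kai follows tCM.
Changing the action at any of them therefore changes at least one column, so only tCM itself gives this row.

1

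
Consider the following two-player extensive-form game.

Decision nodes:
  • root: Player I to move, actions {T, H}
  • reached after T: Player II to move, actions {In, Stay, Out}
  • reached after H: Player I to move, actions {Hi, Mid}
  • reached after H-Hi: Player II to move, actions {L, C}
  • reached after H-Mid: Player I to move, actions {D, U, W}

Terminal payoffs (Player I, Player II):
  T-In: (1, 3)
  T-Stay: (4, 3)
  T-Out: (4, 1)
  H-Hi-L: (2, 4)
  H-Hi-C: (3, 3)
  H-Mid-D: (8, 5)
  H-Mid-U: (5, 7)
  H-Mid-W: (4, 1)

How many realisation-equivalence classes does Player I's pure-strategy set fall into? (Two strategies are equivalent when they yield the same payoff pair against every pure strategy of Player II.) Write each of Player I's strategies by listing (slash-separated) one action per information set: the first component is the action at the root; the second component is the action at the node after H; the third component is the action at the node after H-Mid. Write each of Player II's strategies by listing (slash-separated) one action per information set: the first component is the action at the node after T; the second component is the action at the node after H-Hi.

5

Player I has 12 pure strategies: T/Hi/D, T/Hi/U, T/Hi/W, T/Mid/D, T/Mid/U, T/Mid/W, H/Hi/D, H/Hi/U, H/Hi/W, H/Mid/D, H/Mid/U, H/Mid/W. Columns: In/L, In/C, Stay/L, Stay/C, Out/L, Out/C.
{T/Hi/D, T/Hi/U, T/Hi/W, T/Mid/D, T/Mid/U, T/Mid/W} → row (1,3) (1,3) (4,3) (4,3) (4,1) (4,1)
{H/Hi/D, H/Hi/U, H/Hi/W} → row (2,4) (3,3) (2,4) (3,3) (2,4) (3,3)
{H/Mid/D} → row (8,5) (8,5) (8,5) (8,5) (8,5) (8,5)
{H/Mid/U} → row (5,7) (5,7) (5,7) (5,7) (5,7) (5,7)
{H/Mid/W} → row (4,1) (4,1) (4,1) (4,1) (4,1) (4,1)
That's 5 distinct rows out of 12 strategies.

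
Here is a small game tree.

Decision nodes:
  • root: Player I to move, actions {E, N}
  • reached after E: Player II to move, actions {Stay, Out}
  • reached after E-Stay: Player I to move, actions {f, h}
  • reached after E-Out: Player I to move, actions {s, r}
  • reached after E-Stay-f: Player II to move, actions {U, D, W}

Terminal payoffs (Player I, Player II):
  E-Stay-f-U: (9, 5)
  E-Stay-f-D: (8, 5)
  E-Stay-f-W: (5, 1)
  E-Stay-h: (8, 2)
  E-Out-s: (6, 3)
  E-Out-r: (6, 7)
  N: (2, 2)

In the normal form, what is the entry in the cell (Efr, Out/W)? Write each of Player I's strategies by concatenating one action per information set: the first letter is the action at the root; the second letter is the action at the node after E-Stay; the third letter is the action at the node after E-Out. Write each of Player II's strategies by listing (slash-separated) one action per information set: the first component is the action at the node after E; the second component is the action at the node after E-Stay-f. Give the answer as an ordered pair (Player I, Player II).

Trace the play path from the root:
  Player I plays E
  Player II plays Out at [E]
  Player I plays r at [E-Out]
→ terminal payoff (6, 7).
(Player I's choice at the node after E-Stay is never reached on this path, so it doesn't affect the outcome.)

(6, 7)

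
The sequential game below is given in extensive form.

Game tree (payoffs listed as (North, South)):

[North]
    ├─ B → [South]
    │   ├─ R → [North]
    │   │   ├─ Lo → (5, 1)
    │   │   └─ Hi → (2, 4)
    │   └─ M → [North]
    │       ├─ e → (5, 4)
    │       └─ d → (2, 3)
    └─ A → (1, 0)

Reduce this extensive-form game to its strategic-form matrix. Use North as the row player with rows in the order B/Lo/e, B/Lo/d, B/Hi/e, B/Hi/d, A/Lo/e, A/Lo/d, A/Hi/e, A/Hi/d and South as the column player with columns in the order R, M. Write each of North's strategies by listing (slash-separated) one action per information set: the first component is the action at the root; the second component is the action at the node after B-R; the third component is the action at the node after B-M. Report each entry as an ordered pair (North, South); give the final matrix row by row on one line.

Row B/Lo/e: R→(5,1), M→(5,4)
Row B/Lo/d: R→(5,1), M→(2,3)
Row B/Hi/e: R→(2,4), M→(5,4)
Row B/Hi/d: R→(2,4), M→(2,3)
Row A/Lo/e: R→(1,0), M→(1,0)
Row A/Lo/d: R→(1,0), M→(1,0)
Row A/Hi/e: R→(1,0), M→(1,0)
Row A/Hi/d: R→(1,0), M→(1,0)

B/Lo/e: (5,1) (5,4) | B/Lo/d: (5,1) (2,3) | B/Hi/e: (2,4) (5,4) | B/Hi/d: (2,4) (2,3) | A/Lo/e: (1,0) (1,0) | A/Lo/d: (1,0) (1,0) | A/Hi/e: (1,0) (1,0) | A/Hi/d: (1,0) (1,0)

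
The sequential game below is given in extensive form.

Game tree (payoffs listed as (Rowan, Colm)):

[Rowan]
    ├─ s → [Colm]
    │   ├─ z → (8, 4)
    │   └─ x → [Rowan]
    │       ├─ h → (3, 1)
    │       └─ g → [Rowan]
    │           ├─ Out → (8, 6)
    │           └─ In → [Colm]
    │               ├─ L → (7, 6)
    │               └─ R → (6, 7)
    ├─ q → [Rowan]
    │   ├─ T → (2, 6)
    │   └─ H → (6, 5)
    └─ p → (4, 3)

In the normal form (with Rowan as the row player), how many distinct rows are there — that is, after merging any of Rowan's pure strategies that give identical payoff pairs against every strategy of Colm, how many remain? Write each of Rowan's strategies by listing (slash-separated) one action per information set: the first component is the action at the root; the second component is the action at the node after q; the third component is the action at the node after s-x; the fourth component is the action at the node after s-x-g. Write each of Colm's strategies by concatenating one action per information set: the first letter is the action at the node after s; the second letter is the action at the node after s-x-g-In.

Rowan has 24 pure strategies: s/T/h/Out, s/T/h/In, s/T/g/Out, s/T/g/In, s/H/h/Out, s/H/h/In, s/H/g/Out, s/H/g/In, q/T/h/Out, q/T/h/In, q/T/g/Out, q/T/g/In, q/H/h/Out, q/H/h/In, q/H/g/Out, q/H/g/In, p/T/h/Out, p/T/h/In, p/T/g/Out, p/T/g/In, p/H/h/Out, p/H/h/In, p/H/g/Out, p/H/g/In. Columns: zL, zR, xL, xR.
{s/T/h/Out, s/T/h/In, s/H/h/Out, s/H/h/In} → row (8,4) (8,4) (3,1) (3,1)
{s/T/g/Out, s/H/g/Out} → row (8,4) (8,4) (8,6) (8,6)
{s/T/g/In, s/H/g/In} → row (8,4) (8,4) (7,6) (6,7)
{q/T/h/Out, q/T/h/In, q/T/g/Out, q/T/g/In} → row (2,6) (2,6) (2,6) (2,6)
{q/H/h/Out, q/H/h/In, q/H/g/Out, q/H/g/In} → row (6,5) (6,5) (6,5) (6,5)
{p/T/h/Out, p/T/h/In, p/T/g/Out, p/T/g/In, p/H/h/Out, p/H/h/In, p/H/g/Out, p/H/g/In} → row (4,3) (4,3) (4,3) (4,3)
That's 6 distinct rows out of 24 strategies.

6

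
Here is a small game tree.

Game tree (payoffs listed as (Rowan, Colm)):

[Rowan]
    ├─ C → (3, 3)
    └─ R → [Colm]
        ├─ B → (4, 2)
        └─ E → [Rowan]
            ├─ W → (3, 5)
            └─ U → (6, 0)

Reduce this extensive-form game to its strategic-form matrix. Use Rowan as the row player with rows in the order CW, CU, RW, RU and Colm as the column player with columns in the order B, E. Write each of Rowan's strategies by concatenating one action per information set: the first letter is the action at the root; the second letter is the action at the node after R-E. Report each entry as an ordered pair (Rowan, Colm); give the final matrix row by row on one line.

CW: (3,3) (3,3) | CU: (3,3) (3,3) | RW: (4,2) (3,5) | RU: (4,2) (6,0)

            B        E
  CW    (3,3)    (3,3)
  CU    (3,3)    (3,3)
  RW    (4,2)    (3,5)
  RU    (4,2)    (6,0)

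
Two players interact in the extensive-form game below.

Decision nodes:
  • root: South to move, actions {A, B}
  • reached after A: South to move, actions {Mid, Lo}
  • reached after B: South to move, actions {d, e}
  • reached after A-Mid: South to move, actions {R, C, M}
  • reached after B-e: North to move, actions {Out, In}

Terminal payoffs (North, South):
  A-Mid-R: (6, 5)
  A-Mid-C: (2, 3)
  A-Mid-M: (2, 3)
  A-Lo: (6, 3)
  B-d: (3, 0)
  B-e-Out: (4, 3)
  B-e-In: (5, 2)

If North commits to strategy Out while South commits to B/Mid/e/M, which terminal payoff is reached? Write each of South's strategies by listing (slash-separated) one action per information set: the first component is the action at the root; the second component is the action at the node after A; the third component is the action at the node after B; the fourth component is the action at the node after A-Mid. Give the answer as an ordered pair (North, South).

Trace the play path from the root:
  South plays B
  South plays e at [B]
  North plays Out at [B-e]
→ terminal payoff (4, 3).
(South's choice at the node after A is never reached on this path, so it doesn't affect the outcome.)

(4, 3)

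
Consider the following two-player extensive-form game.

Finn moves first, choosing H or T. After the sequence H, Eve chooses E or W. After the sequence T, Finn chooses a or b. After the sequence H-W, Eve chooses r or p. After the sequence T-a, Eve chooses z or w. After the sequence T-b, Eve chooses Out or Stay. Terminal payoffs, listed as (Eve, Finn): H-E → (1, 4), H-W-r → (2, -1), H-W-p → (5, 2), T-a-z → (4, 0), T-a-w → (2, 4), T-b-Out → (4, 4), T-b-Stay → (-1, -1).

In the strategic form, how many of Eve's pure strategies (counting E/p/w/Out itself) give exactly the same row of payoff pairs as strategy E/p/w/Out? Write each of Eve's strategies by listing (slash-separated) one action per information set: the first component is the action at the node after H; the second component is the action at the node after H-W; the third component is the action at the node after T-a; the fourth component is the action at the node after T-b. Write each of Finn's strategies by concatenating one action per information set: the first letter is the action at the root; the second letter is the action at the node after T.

Row for E/p/w/Out (columns Ha, Hb, Ta, Tb): (1,4) (1,4) (2,4) (4,4).
Under E/p/w/Out, Eve's choice at the node after H-W can never be reached regardless of what Finn does, so varying those choices leaves every outcome unchanged.
Holding the reachable choices fixed and varying the unreachable one freely already gives 2 equivalent strategies.
No other strategy reproduces this row, so those 2 are the full class: E/r/w/Out, E/p/w/Out.

2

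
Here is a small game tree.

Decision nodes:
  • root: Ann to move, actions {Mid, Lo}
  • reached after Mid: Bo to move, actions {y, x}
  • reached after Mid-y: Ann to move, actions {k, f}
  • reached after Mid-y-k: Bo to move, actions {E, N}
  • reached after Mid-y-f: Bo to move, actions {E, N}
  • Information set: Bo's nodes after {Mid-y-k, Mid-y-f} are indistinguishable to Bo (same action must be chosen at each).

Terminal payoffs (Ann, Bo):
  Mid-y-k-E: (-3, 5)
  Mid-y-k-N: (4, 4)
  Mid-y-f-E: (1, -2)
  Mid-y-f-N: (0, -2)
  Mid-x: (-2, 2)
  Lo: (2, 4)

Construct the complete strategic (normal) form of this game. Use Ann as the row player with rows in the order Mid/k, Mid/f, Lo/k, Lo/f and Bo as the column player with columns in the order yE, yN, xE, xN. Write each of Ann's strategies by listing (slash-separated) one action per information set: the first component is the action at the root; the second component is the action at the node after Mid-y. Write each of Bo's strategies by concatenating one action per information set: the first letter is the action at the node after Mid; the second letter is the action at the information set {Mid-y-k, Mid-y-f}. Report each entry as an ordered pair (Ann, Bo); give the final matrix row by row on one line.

            yE       yN       xE       xN
Mid/k   (-3,5)    (4,4)   (-2,2)   (-2,2)
Mid/f   (1,-2)   (0,-2)   (-2,2)   (-2,2)
 Lo/k    (2,4)    (2,4)    (2,4)    (2,4)
 Lo/f    (2,4)    (2,4)    (2,4)    (2,4)

Mid/k: (-3,5) (4,4) (-2,2) (-2,2) | Mid/f: (1,-2) (0,-2) (-2,2) (-2,2) | Lo/k: (2,4) (2,4) (2,4) (2,4) | Lo/f: (2,4) (2,4) (2,4) (2,4)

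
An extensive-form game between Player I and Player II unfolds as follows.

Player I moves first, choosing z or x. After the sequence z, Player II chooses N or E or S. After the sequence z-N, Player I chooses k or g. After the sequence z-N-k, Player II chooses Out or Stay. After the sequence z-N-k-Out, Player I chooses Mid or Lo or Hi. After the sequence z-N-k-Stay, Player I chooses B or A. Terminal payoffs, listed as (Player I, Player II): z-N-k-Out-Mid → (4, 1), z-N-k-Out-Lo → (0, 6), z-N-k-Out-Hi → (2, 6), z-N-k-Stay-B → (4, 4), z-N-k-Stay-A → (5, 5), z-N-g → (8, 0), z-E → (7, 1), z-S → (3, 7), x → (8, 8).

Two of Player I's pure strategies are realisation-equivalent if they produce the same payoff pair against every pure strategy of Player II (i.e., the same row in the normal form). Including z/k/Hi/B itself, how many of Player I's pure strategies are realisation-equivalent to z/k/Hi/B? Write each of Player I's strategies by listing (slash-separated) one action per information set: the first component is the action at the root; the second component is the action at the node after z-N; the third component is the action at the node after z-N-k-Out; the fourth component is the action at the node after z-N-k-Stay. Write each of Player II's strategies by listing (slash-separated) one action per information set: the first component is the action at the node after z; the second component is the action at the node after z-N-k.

Row for z/k/Hi/B (columns N/Out, N/Stay, E/Out, E/Stay, S/Out, S/Stay): (2,6) (4,4) (7,1) (7,1) (3,7) (3,7).
Every one of Player I's information sets is on the play path for some reply by Player II when Player I follows z/k/Hi/B.
Changing the action at any of them therefore changes at least one column, so only z/k/Hi/B itself gives this row.

1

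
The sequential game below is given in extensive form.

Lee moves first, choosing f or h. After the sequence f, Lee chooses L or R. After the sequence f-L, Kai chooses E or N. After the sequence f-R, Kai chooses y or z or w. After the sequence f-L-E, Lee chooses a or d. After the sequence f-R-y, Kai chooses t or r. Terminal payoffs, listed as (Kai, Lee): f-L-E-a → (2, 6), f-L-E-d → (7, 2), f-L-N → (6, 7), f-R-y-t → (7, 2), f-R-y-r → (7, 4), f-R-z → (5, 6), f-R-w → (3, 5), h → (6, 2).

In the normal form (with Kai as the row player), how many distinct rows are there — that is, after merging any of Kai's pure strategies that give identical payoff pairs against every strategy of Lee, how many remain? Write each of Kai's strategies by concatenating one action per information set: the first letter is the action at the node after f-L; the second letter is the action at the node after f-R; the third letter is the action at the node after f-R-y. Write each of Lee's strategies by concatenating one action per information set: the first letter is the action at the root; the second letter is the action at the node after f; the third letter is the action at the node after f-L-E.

8

Kai has 12 pure strategies: Eyt, Eyr, Ezt, Ezr, Ewt, Ewr, Nyt, Nyr, Nzt, Nzr, Nwt, Nwr. Columns: fLa, fLd, fRa, fRd, hLa, hLd, hRa, hRd.
{Eyt} → row (2,6) (7,2) (7,2) (7,2) (6,2) (6,2) (6,2) (6,2)
{Eyr} → row (2,6) (7,2) (7,4) (7,4) (6,2) (6,2) (6,2) (6,2)
{Ezt, Ezr} → row (2,6) (7,2) (5,6) (5,6) (6,2) (6,2) (6,2) (6,2)
{Ewt, Ewr} → row (2,6) (7,2) (3,5) (3,5) (6,2) (6,2) (6,2) (6,2)
{Nyt} → row (6,7) (6,7) (7,2) (7,2) (6,2) (6,2) (6,2) (6,2)
{Nyr} → row (6,7) (6,7) (7,4) (7,4) (6,2) (6,2) (6,2) (6,2)
{Nzt, Nzr} → row (6,7) (6,7) (5,6) (5,6) (6,2) (6,2) (6,2) (6,2)
{Nwt, Nwr} → row (6,7) (6,7) (3,5) (3,5) (6,2) (6,2) (6,2) (6,2)
That's 8 distinct rows out of 12 strategies.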